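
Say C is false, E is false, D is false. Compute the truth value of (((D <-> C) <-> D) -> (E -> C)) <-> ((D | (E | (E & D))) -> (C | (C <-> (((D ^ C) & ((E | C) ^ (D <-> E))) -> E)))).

T

D <-> C = F <-> F = T
(D <-> C) <-> D = T <-> F = F
E -> C = F -> F = T
((D <-> C) <-> D) -> (E -> C) = F -> T = T
E & D = F & F = F
E | (E & D) = F | F = F
D | (E | (E & D)) = F | F = F
D ^ C = F ^ F = F
E | C = F | F = F
D <-> E = F <-> F = T
(E | C) ^ (D <-> E) = F ^ T = T
(D ^ C) & ((E | C) ^ (D <-> E)) = F & T = F
((D ^ C) & ((E | C) ^ (D <-> E))) -> E = F -> F = T
C <-> (((D ^ C) & ((E | C) ^ (D <-> E))) -> E) = F <-> T = F
C | (C <-> (((D ^ C) & ((E | C) ^ (D <-> E))) -> E)) = F | F = F
(D | (E | (E & D))) -> (C | (C <-> (((D ^ C) & ((E | C) ^ (D <-> E))) -> E))) = F -> F = T
(((D <-> C) <-> D) -> (E -> C)) <-> ((D | (E | (E & D))) -> (C | (C <-> (((D ^ C) & ((E | C) ^ (D <-> E))) -> E)))) = T <-> T = T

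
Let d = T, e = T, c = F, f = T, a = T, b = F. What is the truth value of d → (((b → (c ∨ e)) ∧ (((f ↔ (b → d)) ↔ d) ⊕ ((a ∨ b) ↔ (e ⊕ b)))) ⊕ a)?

T

Substituting d=T, e=T, c=F, f=T, a=T, b=F:
c ∨ e = F ∨ T = T
b → (c ∨ e) = F → T = T
b → d = F → T = T
f ↔ (b → d) = T ↔ T = T
(f ↔ (b → d)) ↔ d = T ↔ T = T
a ∨ b = T ∨ F = T
e ⊕ b = T ⊕ F = T
(a ∨ b) ↔ (e ⊕ b) = T ↔ T = T
((f ↔ (b → d)) ↔ d) ⊕ ((a ∨ b) ↔ (e ⊕ b)) = T ⊕ T = F
(b → (c ∨ e)) ∧ (((f ↔ (b → d)) ↔ d) ⊕ ((a ∨ b) ↔ (e ⊕ b))) = T ∧ F = F
((b → (c ∨ e)) ∧ (((f ↔ (b → d)) ↔ d) ⊕ ((a ∨ b) ↔ (e ⊕ b)))) ⊕ a = F ⊕ T = T
d → (((b → (c ∨ e)) ∧ (((f ↔ (b → d)) ↔ d) ⊕ ((a ∨ b) ↔ (e ⊕ b)))) ⊕ a) = T → T = T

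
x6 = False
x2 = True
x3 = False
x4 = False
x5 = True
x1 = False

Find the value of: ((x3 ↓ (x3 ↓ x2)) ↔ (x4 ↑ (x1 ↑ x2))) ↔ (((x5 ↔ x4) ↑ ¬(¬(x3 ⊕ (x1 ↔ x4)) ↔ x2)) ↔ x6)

x3 ↓ x2 = False ↓ True = False
x3 ↓ (x3 ↓ x2) = False ↓ False = True
x1 ↑ x2 = False ↑ True = True
x4 ↑ (x1 ↑ x2) = False ↑ True = True
(x3 ↓ (x3 ↓ x2)) ↔ (x4 ↑ (x1 ↑ x2)) = True ↔ True = True
x5 ↔ x4 = True ↔ False = False
x1 ↔ x4 = False ↔ False = True
x3 ⊕ (x1 ↔ x4) = False ⊕ True = True
¬(x3 ⊕ (x1 ↔ x4)) = ¬True = False
¬(x3 ⊕ (x1 ↔ x4)) ↔ x2 = False ↔ True = False
¬(¬(x3 ⊕ (x1 ↔ x4)) ↔ x2) = ¬False = True
(x5 ↔ x4) ↑ ¬(¬(x3 ⊕ (x1 ↔ x4)) ↔ x2) = False ↑ True = True
((x5 ↔ x4) ↑ ¬(¬(x3 ⊕ (x1 ↔ x4)) ↔ x2)) ↔ x6 = True ↔ False = False
((x3 ↓ (x3 ↓ x2)) ↔ (x4 ↑ (x1 ↑ x2))) ↔ (((x5 ↔ x4) ↑ ¬(¬(x3 ⊕ (x1 ↔ x4)) ↔ x2)) ↔ x6) = True ↔ False = False

False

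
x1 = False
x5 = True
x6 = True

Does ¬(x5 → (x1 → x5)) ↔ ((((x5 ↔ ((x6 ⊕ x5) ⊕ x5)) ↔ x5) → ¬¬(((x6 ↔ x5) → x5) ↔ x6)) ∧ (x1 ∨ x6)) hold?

False

x1 → x5 = False → True = True
x5 → (x1 → x5) = True → True = True
¬(x5 → (x1 → x5)) = ¬True = False
x6 ⊕ x5 = True ⊕ True = False
(x6 ⊕ x5) ⊕ x5 = False ⊕ True = True
x5 ↔ ((x6 ⊕ x5) ⊕ x5) = True ↔ True = True
(x5 ↔ ((x6 ⊕ x5) ⊕ x5)) ↔ x5 = True ↔ True = True
x6 ↔ x5 = True ↔ True = True
(x6 ↔ x5) → x5 = True → True = True
((x6 ↔ x5) → x5) ↔ x6 = True ↔ True = True
¬(((x6 ↔ x5) → x5) ↔ x6) = ¬True = False
¬¬(((x6 ↔ x5) → x5) ↔ x6) = ¬False = True
((x5 ↔ ((x6 ⊕ x5) ⊕ x5)) ↔ x5) → ¬¬(((x6 ↔ x5) → x5) ↔ x6) = True → True = True
x1 ∨ x6 = False ∨ True = True
(((x5 ↔ ((x6 ⊕ x5) ⊕ x5)) ↔ x5) → ¬¬(((x6 ↔ x5) → x5) ↔ x6)) ∧ (x1 ∨ x6) = True ∧ True = True
¬(x5 → (x1 → x5)) ↔ ((((x5 ↔ ((x6 ⊕ x5) ⊕ x5)) ↔ x5) → ¬¬(((x6 ↔ x5) → x5) ↔ x6)) ∧ (x1 ∨ x6)) = False ↔ True = False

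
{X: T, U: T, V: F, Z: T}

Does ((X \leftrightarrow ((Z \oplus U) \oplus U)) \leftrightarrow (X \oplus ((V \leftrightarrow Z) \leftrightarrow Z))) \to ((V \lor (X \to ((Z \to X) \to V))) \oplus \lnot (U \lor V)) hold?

F

Z \oplus U = T \oplus T = F
(Z \oplus U) \oplus U = F \oplus T = T
X \leftrightarrow ((Z \oplus U) \oplus U) = T \leftrightarrow T = T
V \leftrightarrow Z = F \leftrightarrow T = F
(V \leftrightarrow Z) \leftrightarrow Z = F \leftrightarrow T = F
X \oplus ((V \leftrightarrow Z) \leftrightarrow Z) = T \oplus F = T
(X \leftrightarrow ((Z \oplus U) \oplus U)) \leftrightarrow (X \oplus ((V \leftrightarrow Z) \leftrightarrow Z)) = T \leftrightarrow T = T
Z \to X = T \to T = T
(Z \to X) \to V = T \to F = F
X \to ((Z \to X) \to V) = T \to F = F
V \lor (X \to ((Z \to X) \to V)) = F \lor F = F
U \lor V = T \lor F = T
\lnot (U \lor V) = \lnot T = F
(V \lor (X \to ((Z \to X) \to V))) \oplus \lnot (U \lor V) = F \oplus F = F
((X \leftrightarrow ((Z \oplus U) \oplus U)) \leftrightarrow (X \oplus ((V \leftrightarrow Z) \leftrightarrow Z))) \to ((V \lor (X \to ((Z \to X) \to V))) \oplus \lnot (U \lor V)) = T \to F = F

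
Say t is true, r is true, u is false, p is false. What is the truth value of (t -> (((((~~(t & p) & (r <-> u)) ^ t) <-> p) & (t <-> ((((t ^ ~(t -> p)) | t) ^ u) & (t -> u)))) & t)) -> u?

True

t & p = True & False = False
~(t & p) = ~False = True
~~(t & p) = ~True = False
r <-> u = True <-> False = False
~~(t & p) & (r <-> u) = False & False = False
(~~(t & p) & (r <-> u)) ^ t = False ^ True = True
((~~(t & p) & (r <-> u)) ^ t) <-> p = True <-> False = False
t -> p = True -> False = False
~(t -> p) = ~False = True
t ^ ~(t -> p) = True ^ True = False
(t ^ ~(t -> p)) | t = False | True = True
((t ^ ~(t -> p)) | t) ^ u = True ^ False = True
t -> u = True -> False = False
(((t ^ ~(t -> p)) | t) ^ u) & (t -> u) = True & False = False
t <-> ((((t ^ ~(t -> p)) | t) ^ u) & (t -> u)) = True <-> False = False
(((~~(t & p) & (r <-> u)) ^ t) <-> p) & (t <-> ((((t ^ ~(t -> p)) | t) ^ u) & (t -> u))) = False & False = False
((((~~(t & p) & (r <-> u)) ^ t) <-> p) & (t <-> ((((t ^ ~(t -> p)) | t) ^ u) & (t -> u)))) & t = False & True = False
t -> (((((~~(t & p) & (r <-> u)) ^ t) <-> p) & (t <-> ((((t ^ ~(t -> p)) | t) ^ u) & (t -> u)))) & t) = True -> False = False
(t -> (((((~~(t & p) & (r <-> u)) ^ t) <-> p) & (t <-> ((((t ^ ~(t -> p)) | t) ^ u) & (t -> u)))) & t)) -> u = False -> False = True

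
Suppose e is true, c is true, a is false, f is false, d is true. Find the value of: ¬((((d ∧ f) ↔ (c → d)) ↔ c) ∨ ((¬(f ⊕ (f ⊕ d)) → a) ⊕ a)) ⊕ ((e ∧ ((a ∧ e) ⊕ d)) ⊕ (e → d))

d ∧ f = True ∧ False = False
c → d = True → True = True
(d ∧ f) ↔ (c → d) = False ↔ True = False
((d ∧ f) ↔ (c → d)) ↔ c = False ↔ True = False
f ⊕ d = False ⊕ True = True
f ⊕ (f ⊕ d) = False ⊕ True = True
¬(f ⊕ (f ⊕ d)) = ¬True = False
¬(f ⊕ (f ⊕ d)) → a = False → False = True
(¬(f ⊕ (f ⊕ d)) → a) ⊕ a = True ⊕ False = True
(((d ∧ f) ↔ (c → d)) ↔ c) ∨ ((¬(f ⊕ (f ⊕ d)) → a) ⊕ a) = False ∨ True = True
¬((((d ∧ f) ↔ (c → d)) ↔ c) ∨ ((¬(f ⊕ (f ⊕ d)) → a) ⊕ a)) = ¬True = False
a ∧ e = False ∧ True = False
(a ∧ e) ⊕ d = False ⊕ True = True
e ∧ ((a ∧ e) ⊕ d) = True ∧ True = True
e → d = True → True = True
(e ∧ ((a ∧ e) ⊕ d)) ⊕ (e → d) = True ⊕ True = False
¬((((d ∧ f) ↔ (c → d)) ↔ c) ∨ ((¬(f ⊕ (f ⊕ d)) → a) ⊕ a)) ⊕ ((e ∧ ((a ∧ e) ⊕ d)) ⊕ (e → d)) = False ⊕ False = False

False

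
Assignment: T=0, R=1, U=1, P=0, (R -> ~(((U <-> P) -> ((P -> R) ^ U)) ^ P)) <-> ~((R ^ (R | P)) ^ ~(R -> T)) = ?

1

U <-> P = 1 <-> 0 = 0
P -> R = 0 -> 1 = 1
(P -> R) ^ U = 1 ^ 1 = 0
(U <-> P) -> ((P -> R) ^ U) = 0 -> 0 = 1
((U <-> P) -> ((P -> R) ^ U)) ^ P = 1 ^ 0 = 1
~(((U <-> P) -> ((P -> R) ^ U)) ^ P) = ~1 = 0
R -> ~(((U <-> P) -> ((P -> R) ^ U)) ^ P) = 1 -> 0 = 0
R | P = 1 | 0 = 1
R ^ (R | P) = 1 ^ 1 = 0
R -> T = 1 -> 0 = 0
~(R -> T) = ~0 = 1
(R ^ (R | P)) ^ ~(R -> T) = 0 ^ 1 = 1
~((R ^ (R | P)) ^ ~(R -> T)) = ~1 = 0
(R -> ~(((U <-> P) -> ((P -> R) ^ U)) ^ P)) <-> ~((R ^ (R | P)) ^ ~(R -> T)) = 0 <-> 0 = 1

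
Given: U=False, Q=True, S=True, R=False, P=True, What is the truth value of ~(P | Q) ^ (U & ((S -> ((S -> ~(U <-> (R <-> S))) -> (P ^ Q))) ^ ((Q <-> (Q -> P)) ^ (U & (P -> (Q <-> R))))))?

False

P | Q = True | True = True
~(P | Q) = ~True = False
R <-> S = False <-> True = False
U <-> (R <-> S) = False <-> False = True
~(U <-> (R <-> S)) = ~True = False
S -> ~(U <-> (R <-> S)) = True -> False = False
P ^ Q = True ^ True = False
(S -> ~(U <-> (R <-> S))) -> (P ^ Q) = False -> False = True
S -> ((S -> ~(U <-> (R <-> S))) -> (P ^ Q)) = True -> True = True
Q -> P = True -> True = True
Q <-> (Q -> P) = True <-> True = True
Q <-> R = True <-> False = False
P -> (Q <-> R) = True -> False = False
U & (P -> (Q <-> R)) = False & False = False
(Q <-> (Q -> P)) ^ (U & (P -> (Q <-> R))) = True ^ False = True
(S -> ((S -> ~(U <-> (R <-> S))) -> (P ^ Q))) ^ ((Q <-> (Q -> P)) ^ (U & (P -> (Q <-> R)))) = True ^ True = False
U & ((S -> ((S -> ~(U <-> (R <-> S))) -> (P ^ Q))) ^ ((Q <-> (Q -> P)) ^ (U & (P -> (Q <-> R))))) = False & False = False
~(P | Q) ^ (U & ((S -> ((S -> ~(U <-> (R <-> S))) -> (P ^ Q))) ^ ((Q <-> (Q -> P)) ^ (U & (P -> (Q <-> R)))))) = False ^ False = False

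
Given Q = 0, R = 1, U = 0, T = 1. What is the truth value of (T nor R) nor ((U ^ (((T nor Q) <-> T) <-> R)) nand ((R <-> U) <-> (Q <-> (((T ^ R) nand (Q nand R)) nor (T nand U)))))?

T nor R = 1 nor 1 = 0
T nor Q = 1 nor 0 = 0
(T nor Q) <-> T = 0 <-> 1 = 0
((T nor Q) <-> T) <-> R = 0 <-> 1 = 0
U ^ (((T nor Q) <-> T) <-> R) = 0 ^ 0 = 0
R <-> U = 1 <-> 0 = 0
T ^ R = 1 ^ 1 = 0
Q nand R = 0 nand 1 = 1
(T ^ R) nand (Q nand R) = 0 nand 1 = 1
T nand U = 1 nand 0 = 1
((T ^ R) nand (Q nand R)) nor (T nand U) = 1 nor 1 = 0
Q <-> (((T ^ R) nand (Q nand R)) nor (T nand U)) = 0 <-> 0 = 1
(R <-> U) <-> (Q <-> (((T ^ R) nand (Q nand R)) nor (T nand U))) = 0 <-> 1 = 0
(U ^ (((T nor Q) <-> T) <-> R)) nand ((R <-> U) <-> (Q <-> (((T ^ R) nand (Q nand R)) nor (T nand U)))) = 0 nand 0 = 1
(T nor R) nor ((U ^ (((T nor Q) <-> T) <-> R)) nand ((R <-> U) <-> (Q <-> (((T ^ R) nand (Q nand R)) nor (T nand U))))) = 0 nor 1 = 0

0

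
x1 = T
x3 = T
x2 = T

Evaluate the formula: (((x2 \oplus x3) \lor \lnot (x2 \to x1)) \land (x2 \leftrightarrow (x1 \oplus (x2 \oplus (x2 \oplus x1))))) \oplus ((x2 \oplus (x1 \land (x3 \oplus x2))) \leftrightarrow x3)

T

x2 \oplus x3 = T \oplus T = F
x2 \to x1 = T \to T = T
\lnot (x2 \to x1) = \lnot T = F
(x2 \oplus x3) \lor \lnot (x2 \to x1) = F \lor F = F
x2 \oplus x1 = T \oplus T = F
x2 \oplus (x2 \oplus x1) = T \oplus F = T
x1 \oplus (x2 \oplus (x2 \oplus x1)) = T \oplus T = F
x2 \leftrightarrow (x1 \oplus (x2 \oplus (x2 \oplus x1))) = T \leftrightarrow F = F
((x2 \oplus x3) \lor \lnot (x2 \to x1)) \land (x2 \leftrightarrow (x1 \oplus (x2 \oplus (x2 \oplus x1)))) = F \land F = F
x3 \oplus x2 = T \oplus T = F
x1 \land (x3 \oplus x2) = T \land F = F
x2 \oplus (x1 \land (x3 \oplus x2)) = T \oplus F = T
(x2 \oplus (x1 \land (x3 \oplus x2))) \leftrightarrow x3 = T \leftrightarrow T = T
(((x2 \oplus x3) \lor \lnot (x2 \to x1)) \land (x2 \leftrightarrow (x1 \oplus (x2 \oplus (x2 \oplus x1))))) \oplus ((x2 \oplus (x1 \land (x3 \oplus x2))) \leftrightarrow x3) = F \oplus T = T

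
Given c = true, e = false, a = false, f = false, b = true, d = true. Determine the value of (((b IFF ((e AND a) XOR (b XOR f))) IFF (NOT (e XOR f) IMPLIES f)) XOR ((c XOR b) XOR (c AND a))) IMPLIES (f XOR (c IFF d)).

true

e AND a = false AND false = false
b XOR f = true XOR false = true
(e AND a) XOR (b XOR f) = false XOR true = true
b IFF ((e AND a) XOR (b XOR f)) = true IFF true = true
e XOR f = false XOR false = false
NOT (e XOR f) = NOT false = true
NOT (e XOR f) IMPLIES f = true IMPLIES false = false
(b IFF ((e AND a) XOR (b XOR f))) IFF (NOT (e XOR f) IMPLIES f) = true IFF false = false
c XOR b = true XOR true = false
c AND a = true AND false = false
(c XOR b) XOR (c AND a) = false XOR false = false
((b IFF ((e AND a) XOR (b XOR f))) IFF (NOT (e XOR f) IMPLIES f)) XOR ((c XOR b) XOR (c AND a)) = false XOR false = false
c IFF d = true IFF true = true
f XOR (c IFF d) = false XOR true = true
(((b IFF ((e AND a) XOR (b XOR f))) IFF (NOT (e XOR f) IMPLIES f)) XOR ((c XOR b) XOR (c AND a))) IMPLIES (f XOR (c IFF d)) = false IMPLIES true = true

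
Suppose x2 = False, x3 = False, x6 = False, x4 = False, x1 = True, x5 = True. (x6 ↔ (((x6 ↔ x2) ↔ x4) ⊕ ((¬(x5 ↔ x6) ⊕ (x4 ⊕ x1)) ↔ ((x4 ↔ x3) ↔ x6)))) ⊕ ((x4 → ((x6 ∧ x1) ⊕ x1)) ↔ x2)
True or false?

False

x6 ↔ x2 = False ↔ False = True
(x6 ↔ x2) ↔ x4 = True ↔ False = False
x5 ↔ x6 = True ↔ False = False
¬(x5 ↔ x6) = ¬False = True
x4 ⊕ x1 = False ⊕ True = True
¬(x5 ↔ x6) ⊕ (x4 ⊕ x1) = True ⊕ True = False
x4 ↔ x3 = False ↔ False = True
(x4 ↔ x3) ↔ x6 = True ↔ False = False
(¬(x5 ↔ x6) ⊕ (x4 ⊕ x1)) ↔ ((x4 ↔ x3) ↔ x6) = False ↔ False = True
((x6 ↔ x2) ↔ x4) ⊕ ((¬(x5 ↔ x6) ⊕ (x4 ⊕ x1)) ↔ ((x4 ↔ x3) ↔ x6)) = False ⊕ True = True
x6 ↔ (((x6 ↔ x2) ↔ x4) ⊕ ((¬(x5 ↔ x6) ⊕ (x4 ⊕ x1)) ↔ ((x4 ↔ x3) ↔ x6))) = False ↔ True = False
x6 ∧ x1 = False ∧ True = False
(x6 ∧ x1) ⊕ x1 = False ⊕ True = True
x4 → ((x6 ∧ x1) ⊕ x1) = False → True = True
(x4 → ((x6 ∧ x1) ⊕ x1)) ↔ x2 = True ↔ False = False
(x6 ↔ (((x6 ↔ x2) ↔ x4) ⊕ ((¬(x5 ↔ x6) ⊕ (x4 ⊕ x1)) ↔ ((x4 ↔ x3) ↔ x6)))) ⊕ ((x4 → ((x6 ∧ x1) ⊕ x1)) ↔ x2) = False ⊕ False = False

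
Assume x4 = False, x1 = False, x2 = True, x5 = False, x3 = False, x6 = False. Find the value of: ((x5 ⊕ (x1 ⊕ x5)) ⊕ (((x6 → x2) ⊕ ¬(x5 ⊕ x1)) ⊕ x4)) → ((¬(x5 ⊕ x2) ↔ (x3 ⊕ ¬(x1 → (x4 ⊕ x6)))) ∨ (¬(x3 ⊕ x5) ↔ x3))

Substituting x4=False, x1=False, x2=True, x5=False, x3=False, x6=False:
x1 ⊕ x5 = False ⊕ False = False
x5 ⊕ (x1 ⊕ x5) = False ⊕ False = False
x6 → x2 = False → True = True
x5 ⊕ x1 = False ⊕ False = False
¬(x5 ⊕ x1) = ¬False = True
(x6 → x2) ⊕ ¬(x5 ⊕ x1) = True ⊕ True = False
((x6 → x2) ⊕ ¬(x5 ⊕ x1)) ⊕ x4 = False ⊕ False = False
(x5 ⊕ (x1 ⊕ x5)) ⊕ (((x6 → x2) ⊕ ¬(x5 ⊕ x1)) ⊕ x4) = False ⊕ False = False
x5 ⊕ x2 = False ⊕ True = True
¬(x5 ⊕ x2) = ¬True = False
x4 ⊕ x6 = False ⊕ False = False
x1 → (x4 ⊕ x6) = False → False = True
¬(x1 → (x4 ⊕ x6)) = ¬True = False
x3 ⊕ ¬(x1 → (x4 ⊕ x6)) = False ⊕ False = False
¬(x5 ⊕ x2) ↔ (x3 ⊕ ¬(x1 → (x4 ⊕ x6))) = False ↔ False = True
x3 ⊕ x5 = False ⊕ False = False
¬(x3 ⊕ x5) = ¬False = True
¬(x3 ⊕ x5) ↔ x3 = True ↔ False = False
(¬(x5 ⊕ x2) ↔ (x3 ⊕ ¬(x1 → (x4 ⊕ x6)))) ∨ (¬(x3 ⊕ x5) ↔ x3) = True ∨ False = True
((x5 ⊕ (x1 ⊕ x5)) ⊕ (((x6 → x2) ⊕ ¬(x5 ⊕ x1)) ⊕ x4)) → ((¬(x5 ⊕ x2) ↔ (x3 ⊕ ¬(x1 → (x4 ⊕ x6)))) ∨ (¬(x3 ⊕ x5) ↔ x3)) = False → True = True

True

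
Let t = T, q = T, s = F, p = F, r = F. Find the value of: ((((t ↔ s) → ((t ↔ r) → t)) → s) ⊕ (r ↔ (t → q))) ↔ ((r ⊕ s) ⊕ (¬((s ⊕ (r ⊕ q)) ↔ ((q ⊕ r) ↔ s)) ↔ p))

T

Substituting t=T, q=T, s=F, p=F, r=F:
t ↔ s = T ↔ F = F
t ↔ r = T ↔ F = F
(t ↔ r) → t = F → T = T
(t ↔ s) → ((t ↔ r) → t) = F → T = T
((t ↔ s) → ((t ↔ r) → t)) → s = T → F = F
t → q = T → T = T
r ↔ (t → q) = F ↔ T = F
(((t ↔ s) → ((t ↔ r) → t)) → s) ⊕ (r ↔ (t → q)) = F ⊕ F = F
r ⊕ s = F ⊕ F = F
r ⊕ q = F ⊕ T = T
s ⊕ (r ⊕ q) = F ⊕ T = T
q ⊕ r = T ⊕ F = T
(q ⊕ r) ↔ s = T ↔ F = F
(s ⊕ (r ⊕ q)) ↔ ((q ⊕ r) ↔ s) = T ↔ F = F
¬((s ⊕ (r ⊕ q)) ↔ ((q ⊕ r) ↔ s)) = ¬F = T
¬((s ⊕ (r ⊕ q)) ↔ ((q ⊕ r) ↔ s)) ↔ p = T ↔ F = F
(r ⊕ s) ⊕ (¬((s ⊕ (r ⊕ q)) ↔ ((q ⊕ r) ↔ s)) ↔ p) = F ⊕ F = F
((((t ↔ s) → ((t ↔ r) → t)) → s) ⊕ (r ↔ (t → q))) ↔ ((r ⊕ s) ⊕ (¬((s ⊕ (r ⊕ q)) ↔ ((q ⊕ r) ↔ s)) ↔ p)) = F ↔ F = T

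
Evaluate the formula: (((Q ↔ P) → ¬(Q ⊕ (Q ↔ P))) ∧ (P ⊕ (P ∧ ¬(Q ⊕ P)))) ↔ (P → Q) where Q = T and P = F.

F

Substituting Q=T, P=F:
Q ↔ P = T ↔ F = F
Q ↔ P = T ↔ F = F
Q ⊕ (Q ↔ P) = T ⊕ F = T
¬(Q ⊕ (Q ↔ P)) = ¬T = F
(Q ↔ P) → ¬(Q ⊕ (Q ↔ P)) = F → F = T
Q ⊕ P = T ⊕ F = T
¬(Q ⊕ P) = ¬T = F
P ∧ ¬(Q ⊕ P) = F ∧ F = F
P ⊕ (P ∧ ¬(Q ⊕ P)) = F ⊕ F = F
((Q ↔ P) → ¬(Q ⊕ (Q ↔ P))) ∧ (P ⊕ (P ∧ ¬(Q ⊕ P))) = T ∧ F = F
P → Q = F → T = T
(((Q ↔ P) → ¬(Q ⊕ (Q ↔ P))) ∧ (P ⊕ (P ∧ ¬(Q ⊕ P)))) ↔ (P → Q) = F ↔ T = F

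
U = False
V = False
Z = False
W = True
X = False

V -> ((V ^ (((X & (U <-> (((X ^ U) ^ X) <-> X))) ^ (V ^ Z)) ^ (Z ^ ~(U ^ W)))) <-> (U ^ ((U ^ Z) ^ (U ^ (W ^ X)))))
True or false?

True

X ^ U = False ^ False = False
(X ^ U) ^ X = False ^ False = False
((X ^ U) ^ X) <-> X = False <-> False = True
U <-> (((X ^ U) ^ X) <-> X) = False <-> True = False
X & (U <-> (((X ^ U) ^ X) <-> X)) = False & False = False
V ^ Z = False ^ False = False
(X & (U <-> (((X ^ U) ^ X) <-> X))) ^ (V ^ Z) = False ^ False = False
U ^ W = False ^ True = True
~(U ^ W) = ~True = False
Z ^ ~(U ^ W) = False ^ False = False
((X & (U <-> (((X ^ U) ^ X) <-> X))) ^ (V ^ Z)) ^ (Z ^ ~(U ^ W)) = False ^ False = False
V ^ (((X & (U <-> (((X ^ U) ^ X) <-> X))) ^ (V ^ Z)) ^ (Z ^ ~(U ^ W))) = False ^ False = False
U ^ Z = False ^ False = False
W ^ X = True ^ False = True
U ^ (W ^ X) = False ^ True = True
(U ^ Z) ^ (U ^ (W ^ X)) = False ^ True = True
U ^ ((U ^ Z) ^ (U ^ (W ^ X))) = False ^ True = True
(V ^ (((X & (U <-> (((X ^ U) ^ X) <-> X))) ^ (V ^ Z)) ^ (Z ^ ~(U ^ W)))) <-> (U ^ ((U ^ Z) ^ (U ^ (W ^ X)))) = False <-> True = False
V -> ((V ^ (((X & (U <-> (((X ^ U) ^ X) <-> X))) ^ (V ^ Z)) ^ (Z ^ ~(U ^ W)))) <-> (U ^ ((U ^ Z) ^ (U ^ (W ^ X))))) = False -> False = True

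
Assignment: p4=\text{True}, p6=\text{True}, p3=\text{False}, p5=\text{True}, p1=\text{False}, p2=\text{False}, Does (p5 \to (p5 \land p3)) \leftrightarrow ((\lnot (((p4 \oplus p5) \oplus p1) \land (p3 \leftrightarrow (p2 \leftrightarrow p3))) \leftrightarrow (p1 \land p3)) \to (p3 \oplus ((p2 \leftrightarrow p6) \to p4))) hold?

p5 \land p3 = \text{True} \land \text{False} = \text{False}
p5 \to (p5 \land p3) = \text{True} \to \text{False} = \text{False}
p4 \oplus p5 = \text{True} \oplus \text{True} = \text{False}
(p4 \oplus p5) \oplus p1 = \text{False} \oplus \text{False} = \text{False}
p2 \leftrightarrow p3 = \text{False} \leftrightarrow \text{False} = \text{True}
p3 \leftrightarrow (p2 \leftrightarrow p3) = \text{False} \leftrightarrow \text{True} = \text{False}
((p4 \oplus p5) \oplus p1) \land (p3 \leftrightarrow (p2 \leftrightarrow p3)) = \text{False} \land \text{False} = \text{False}
\lnot (((p4 \oplus p5) \oplus p1) \land (p3 \leftrightarrow (p2 \leftrightarrow p3))) = \lnot \text{False} = \text{True}
p1 \land p3 = \text{False} \land \text{False} = \text{False}
\lnot (((p4 \oplus p5) \oplus p1) \land (p3 \leftrightarrow (p2 \leftrightarrow p3))) \leftrightarrow (p1 \land p3) = \text{True} \leftrightarrow \text{False} = \text{False}
p2 \leftrightarrow p6 = \text{False} \leftrightarrow \text{True} = \text{False}
(p2 \leftrightarrow p6) \to p4 = \text{False} \to \text{True} = \text{True}
p3 \oplus ((p2 \leftrightarrow p6) \to p4) = \text{False} \oplus \text{True} = \text{True}
(\lnot (((p4 \oplus p5) \oplus p1) \land (p3 \leftrightarrow (p2 \leftrightarrow p3))) \leftrightarrow (p1 \land p3)) \to (p3 \oplus ((p2 \leftrightarrow p6) \to p4)) = \text{False} \to \text{True} = \text{True}
(p5 \to (p5 \land p3)) \leftrightarrow ((\lnot (((p4 \oplus p5) \oplus p1) \land (p3 \leftrightarrow (p2 \leftrightarrow p3))) \leftrightarrow (p1 \land p3)) \to (p3 \oplus ((p2 \leftrightarrow p6) \to p4))) = \text{False} \leftrightarrow \text{True} = \text{False}

\text{False}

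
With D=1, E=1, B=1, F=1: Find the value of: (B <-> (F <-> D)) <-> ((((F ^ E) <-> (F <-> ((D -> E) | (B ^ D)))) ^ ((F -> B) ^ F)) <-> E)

F <-> D = 1 <-> 1 = 1
B <-> (F <-> D) = 1 <-> 1 = 1
F ^ E = 1 ^ 1 = 0
D -> E = 1 -> 1 = 1
B ^ D = 1 ^ 1 = 0
(D -> E) | (B ^ D) = 1 | 0 = 1
F <-> ((D -> E) | (B ^ D)) = 1 <-> 1 = 1
(F ^ E) <-> (F <-> ((D -> E) | (B ^ D))) = 0 <-> 1 = 0
F -> B = 1 -> 1 = 1
(F -> B) ^ F = 1 ^ 1 = 0
((F ^ E) <-> (F <-> ((D -> E) | (B ^ D)))) ^ ((F -> B) ^ F) = 0 ^ 0 = 0
(((F ^ E) <-> (F <-> ((D -> E) | (B ^ D)))) ^ ((F -> B) ^ F)) <-> E = 0 <-> 1 = 0
(B <-> (F <-> D)) <-> ((((F ^ E) <-> (F <-> ((D -> E) | (B ^ D)))) ^ ((F -> B) ^ F)) <-> E) = 1 <-> 0 = 0

0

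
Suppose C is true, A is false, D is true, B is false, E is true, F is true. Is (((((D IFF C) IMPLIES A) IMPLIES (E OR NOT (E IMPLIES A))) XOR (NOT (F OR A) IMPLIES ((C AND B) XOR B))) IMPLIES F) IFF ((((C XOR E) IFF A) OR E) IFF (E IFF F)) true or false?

D IFF C = True IFF True = True
(D IFF C) IMPLIES A = True IMPLIES False = False
E IMPLIES A = True IMPLIES False = False
NOT (E IMPLIES A) = NOT False = True
E OR NOT (E IMPLIES A) = True OR True = True
((D IFF C) IMPLIES A) IMPLIES (E OR NOT (E IMPLIES A)) = False IMPLIES True = True
F OR A = True OR False = True
NOT (F OR A) = NOT True = False
C AND B = True AND False = False
(C AND B) XOR B = False XOR False = False
NOT (F OR A) IMPLIES ((C AND B) XOR B) = False IMPLIES False = True
(((D IFF C) IMPLIES A) IMPLIES (E OR NOT (E IMPLIES A))) XOR (NOT (F OR A) IMPLIES ((C AND B) XOR B)) = True XOR True = False
((((D IFF C) IMPLIES A) IMPLIES (E OR NOT (E IMPLIES A))) XOR (NOT (F OR A) IMPLIES ((C AND B) XOR B))) IMPLIES F = False IMPLIES True = True
C XOR E = True XOR True = False
(C XOR E) IFF A = False IFF False = True
((C XOR E) IFF A) OR E = True OR True = True
E IFF F = True IFF True = True
(((C XOR E) IFF A) OR E) IFF (E IFF F) = True IFF True = True
(((((D IFF C) IMPLIES A) IMPLIES (E OR NOT (E IMPLIES A))) XOR (NOT (F OR A) IMPLIES ((C AND B) XOR B))) IMPLIES F) IFF ((((C XOR E) IFF A) OR E) IFF (E IFF F)) = True IFF True = True

True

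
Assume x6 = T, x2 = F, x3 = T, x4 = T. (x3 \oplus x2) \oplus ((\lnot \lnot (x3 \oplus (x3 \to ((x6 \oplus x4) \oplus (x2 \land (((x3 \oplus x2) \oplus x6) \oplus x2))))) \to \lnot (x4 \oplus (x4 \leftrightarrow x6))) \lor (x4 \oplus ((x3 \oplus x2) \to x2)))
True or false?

F

x3 \oplus x2 = T \oplus F = T
x6 \oplus x4 = T \oplus T = F
x3 \oplus x2 = T \oplus F = T
(x3 \oplus x2) \oplus x6 = T \oplus T = F
((x3 \oplus x2) \oplus x6) \oplus x2 = F \oplus F = F
x2 \land (((x3 \oplus x2) \oplus x6) \oplus x2) = F \land F = F
(x6 \oplus x4) \oplus (x2 \land (((x3 \oplus x2) \oplus x6) \oplus x2)) = F \oplus F = F
x3 \to ((x6 \oplus x4) \oplus (x2 \land (((x3 \oplus x2) \oplus x6) \oplus x2))) = T \to F = F
x3 \oplus (x3 \to ((x6 \oplus x4) \oplus (x2 \land (((x3 \oplus x2) \oplus x6) \oplus x2)))) = T \oplus F = T
\lnot (x3 \oplus (x3 \to ((x6 \oplus x4) \oplus (x2 \land (((x3 \oplus x2) \oplus x6) \oplus x2))))) = \lnot T = F
\lnot \lnot (x3 \oplus (x3 \to ((x6 \oplus x4) \oplus (x2 \land (((x3 \oplus x2) \oplus x6) \oplus x2))))) = \lnot F = T
x4 \leftrightarrow x6 = T \leftrightarrow T = T
x4 \oplus (x4 \leftrightarrow x6) = T \oplus T = F
\lnot (x4 \oplus (x4 \leftrightarrow x6)) = \lnot F = T
\lnot \lnot (x3 \oplus (x3 \to ((x6 \oplus x4) \oplus (x2 \land (((x3 \oplus x2) \oplus x6) \oplus x2))))) \to \lnot (x4 \oplus (x4 \leftrightarrow x6)) = T \to T = T
x3 \oplus x2 = T \oplus F = T
(x3 \oplus x2) \to x2 = T \to F = F
x4 \oplus ((x3 \oplus x2) \to x2) = T \oplus F = T
(\lnot \lnot (x3 \oplus (x3 \to ((x6 \oplus x4) \oplus (x2 \land (((x3 \oplus x2) \oplus x6) \oplus x2))))) \to \lnot (x4 \oplus (x4 \leftrightarrow x6))) \lor (x4 \oplus ((x3 \oplus x2) \to x2)) = T \lor T = T
(x3 \oplus x2) \oplus ((\lnot \lnot (x3 \oplus (x3 \to ((x6 \oplus x4) \oplus (x2 \land (((x3 \oplus x2) \oplus x6) \oplus x2))))) \to \lnot (x4 \oplus (x4 \leftrightarrow x6))) \lor (x4 \oplus ((x3 \oplus x2) \to x2))) = T \oplus T = F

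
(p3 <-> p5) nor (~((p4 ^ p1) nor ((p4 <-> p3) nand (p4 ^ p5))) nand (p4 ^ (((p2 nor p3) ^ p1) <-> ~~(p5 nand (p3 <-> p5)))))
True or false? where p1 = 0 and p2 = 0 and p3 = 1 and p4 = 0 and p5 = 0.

0

p3 <-> p5 = 1 <-> 0 = 0
p4 ^ p1 = 0 ^ 0 = 0
p4 <-> p3 = 0 <-> 1 = 0
p4 ^ p5 = 0 ^ 0 = 0
(p4 <-> p3) nand (p4 ^ p5) = 0 nand 0 = 1
(p4 ^ p1) nor ((p4 <-> p3) nand (p4 ^ p5)) = 0 nor 1 = 0
~((p4 ^ p1) nor ((p4 <-> p3) nand (p4 ^ p5))) = ~0 = 1
p2 nor p3 = 0 nor 1 = 0
(p2 nor p3) ^ p1 = 0 ^ 0 = 0
p3 <-> p5 = 1 <-> 0 = 0
p5 nand (p3 <-> p5) = 0 nand 0 = 1
~(p5 nand (p3 <-> p5)) = ~1 = 0
~~(p5 nand (p3 <-> p5)) = ~0 = 1
((p2 nor p3) ^ p1) <-> ~~(p5 nand (p3 <-> p5)) = 0 <-> 1 = 0
p4 ^ (((p2 nor p3) ^ p1) <-> ~~(p5 nand (p3 <-> p5))) = 0 ^ 0 = 0
~((p4 ^ p1) nor ((p4 <-> p3) nand (p4 ^ p5))) nand (p4 ^ (((p2 nor p3) ^ p1) <-> ~~(p5 nand (p3 <-> p5)))) = 1 nand 0 = 1
(p3 <-> p5) nor (~((p4 ^ p1) nor ((p4 <-> p3) nand (p4 ^ p5))) nand (p4 ^ (((p2 nor p3) ^ p1) <-> ~~(p5 nand (p3 <-> p5))))) = 0 nor 1 = 0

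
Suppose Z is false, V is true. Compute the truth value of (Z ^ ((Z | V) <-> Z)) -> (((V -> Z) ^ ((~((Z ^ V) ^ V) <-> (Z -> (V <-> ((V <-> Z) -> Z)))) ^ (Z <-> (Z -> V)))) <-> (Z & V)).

Substituting Z=0, V=1:
Z | V = 0 | 1 = 1
(Z | V) <-> Z = 1 <-> 0 = 0
Z ^ ((Z | V) <-> Z) = 0 ^ 0 = 0
V -> Z = 1 -> 0 = 0
Z ^ V = 0 ^ 1 = 1
(Z ^ V) ^ V = 1 ^ 1 = 0
~((Z ^ V) ^ V) = ~0 = 1
V <-> Z = 1 <-> 0 = 0
(V <-> Z) -> Z = 0 -> 0 = 1
V <-> ((V <-> Z) -> Z) = 1 <-> 1 = 1
Z -> (V <-> ((V <-> Z) -> Z)) = 0 -> 1 = 1
~((Z ^ V) ^ V) <-> (Z -> (V <-> ((V <-> Z) -> Z))) = 1 <-> 1 = 1
Z -> V = 0 -> 1 = 1
Z <-> (Z -> V) = 0 <-> 1 = 0
(~((Z ^ V) ^ V) <-> (Z -> (V <-> ((V <-> Z) -> Z)))) ^ (Z <-> (Z -> V)) = 1 ^ 0 = 1
(V -> Z) ^ ((~((Z ^ V) ^ V) <-> (Z -> (V <-> ((V <-> Z) -> Z)))) ^ (Z <-> (Z -> V))) = 0 ^ 1 = 1
Z & V = 0 & 1 = 0
((V -> Z) ^ ((~((Z ^ V) ^ V) <-> (Z -> (V <-> ((V <-> Z) -> Z)))) ^ (Z <-> (Z -> V)))) <-> (Z & V) = 1 <-> 0 = 0
(Z ^ ((Z | V) <-> Z)) -> (((V -> Z) ^ ((~((Z ^ V) ^ V) <-> (Z -> (V <-> ((V <-> Z) -> Z)))) ^ (Z <-> (Z -> V)))) <-> (Z & V)) = 0 -> 0 = 1

1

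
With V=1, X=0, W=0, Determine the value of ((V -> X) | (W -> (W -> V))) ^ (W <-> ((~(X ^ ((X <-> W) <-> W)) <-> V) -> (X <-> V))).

0

V -> X = 1 -> 0 = 0
W -> V = 0 -> 1 = 1
W -> (W -> V) = 0 -> 1 = 1
(V -> X) | (W -> (W -> V)) = 0 | 1 = 1
X <-> W = 0 <-> 0 = 1
(X <-> W) <-> W = 1 <-> 0 = 0
X ^ ((X <-> W) <-> W) = 0 ^ 0 = 0
~(X ^ ((X <-> W) <-> W)) = ~0 = 1
~(X ^ ((X <-> W) <-> W)) <-> V = 1 <-> 1 = 1
X <-> V = 0 <-> 1 = 0
(~(X ^ ((X <-> W) <-> W)) <-> V) -> (X <-> V) = 1 -> 0 = 0
W <-> ((~(X ^ ((X <-> W) <-> W)) <-> V) -> (X <-> V)) = 0 <-> 0 = 1
((V -> X) | (W -> (W -> V))) ^ (W <-> ((~(X ^ ((X <-> W) <-> W)) <-> V) -> (X <-> V))) = 1 ^ 1 = 0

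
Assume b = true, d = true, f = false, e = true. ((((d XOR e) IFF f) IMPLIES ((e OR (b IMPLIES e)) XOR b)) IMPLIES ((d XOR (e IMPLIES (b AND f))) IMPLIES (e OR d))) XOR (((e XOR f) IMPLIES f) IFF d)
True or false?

true

Substituting b=true, d=true, f=false, e=true:
d XOR e = true XOR true = false
(d XOR e) IFF f = false IFF false = true
b IMPLIES e = true IMPLIES true = true
e OR (b IMPLIES e) = true OR true = true
(e OR (b IMPLIES e)) XOR b = true XOR true = false
((d XOR e) IFF f) IMPLIES ((e OR (b IMPLIES e)) XOR b) = true IMPLIES false = false
b AND f = true AND false = false
e IMPLIES (b AND f) = true IMPLIES false = false
d XOR (e IMPLIES (b AND f)) = true XOR false = true
e OR d = true OR true = true
(d XOR (e IMPLIES (b AND f))) IMPLIES (e OR d) = true IMPLIES true = true
(((d XOR e) IFF f) IMPLIES ((e OR (b IMPLIES e)) XOR b)) IMPLIES ((d XOR (e IMPLIES (b AND f))) IMPLIES (e OR d)) = false IMPLIES true = true
e XOR f = true XOR false = true
(e XOR f) IMPLIES f = true IMPLIES false = false
((e XOR f) IMPLIES f) IFF d = false IFF true = false
((((d XOR e) IFF f) IMPLIES ((e OR (b IMPLIES e)) XOR b)) IMPLIES ((d XOR (e IMPLIES (b AND f))) IMPLIES (e OR d))) XOR (((e XOR f) IMPLIES f) IFF d) = true XOR false = true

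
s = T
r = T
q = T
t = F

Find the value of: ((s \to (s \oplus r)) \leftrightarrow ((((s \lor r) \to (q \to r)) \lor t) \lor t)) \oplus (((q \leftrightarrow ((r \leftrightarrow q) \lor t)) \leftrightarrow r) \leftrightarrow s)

T

s \oplus r = T \oplus T = F
s \to (s \oplus r) = T \to F = F
s \lor r = T \lor T = T
q \to r = T \to T = T
(s \lor r) \to (q \to r) = T \to T = T
((s \lor r) \to (q \to r)) \lor t = T \lor F = T
(((s \lor r) \to (q \to r)) \lor t) \lor t = T \lor F = T
(s \to (s \oplus r)) \leftrightarrow ((((s \lor r) \to (q \to r)) \lor t) \lor t) = F \leftrightarrow T = F
r \leftrightarrow q = T \leftrightarrow T = T
(r \leftrightarrow q) \lor t = T \lor F = T
q \leftrightarrow ((r \leftrightarrow q) \lor t) = T \leftrightarrow T = T
(q \leftrightarrow ((r \leftrightarrow q) \lor t)) \leftrightarrow r = T \leftrightarrow T = T
((q \leftrightarrow ((r \leftrightarrow q) \lor t)) \leftrightarrow r) \leftrightarrow s = T \leftrightarrow T = T
((s \to (s \oplus r)) \leftrightarrow ((((s \lor r) \to (q \to r)) \lor t) \lor t)) \oplus (((q \leftrightarrow ((r \leftrightarrow q) \lor t)) \leftrightarrow r) \leftrightarrow s) = F \oplus T = T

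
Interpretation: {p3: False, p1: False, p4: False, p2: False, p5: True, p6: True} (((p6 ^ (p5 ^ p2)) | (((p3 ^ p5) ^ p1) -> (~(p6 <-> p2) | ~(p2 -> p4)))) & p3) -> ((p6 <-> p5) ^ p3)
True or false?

True

p5 ^ p2 = True ^ False = True
p6 ^ (p5 ^ p2) = True ^ True = False
p3 ^ p5 = False ^ True = True
(p3 ^ p5) ^ p1 = True ^ False = True
p6 <-> p2 = True <-> False = False
~(p6 <-> p2) = ~False = True
p2 -> p4 = False -> False = True
~(p2 -> p4) = ~True = False
~(p6 <-> p2) | ~(p2 -> p4) = True | False = True
((p3 ^ p5) ^ p1) -> (~(p6 <-> p2) | ~(p2 -> p4)) = True -> True = True
(p6 ^ (p5 ^ p2)) | (((p3 ^ p5) ^ p1) -> (~(p6 <-> p2) | ~(p2 -> p4))) = False | True = True
((p6 ^ (p5 ^ p2)) | (((p3 ^ p5) ^ p1) -> (~(p6 <-> p2) | ~(p2 -> p4)))) & p3 = True & False = False
p6 <-> p5 = True <-> True = True
(p6 <-> p5) ^ p3 = True ^ False = True
(((p6 ^ (p5 ^ p2)) | (((p3 ^ p5) ^ p1) -> (~(p6 <-> p2) | ~(p2 -> p4)))) & p3) -> ((p6 <-> p5) ^ p3) = False -> True = True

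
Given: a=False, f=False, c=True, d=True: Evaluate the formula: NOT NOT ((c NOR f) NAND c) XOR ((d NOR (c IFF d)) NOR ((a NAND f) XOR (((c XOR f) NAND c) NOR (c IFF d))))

Substituting a=False, f=False, c=True, d=True:
c NOR f = True NOR False = False
(c NOR f) NAND c = False NAND True = True
NOT ((c NOR f) NAND c) = NOT True = False
NOT NOT ((c NOR f) NAND c) = NOT False = True
c IFF d = True IFF True = True
d NOR (c IFF d) = True NOR True = False
a NAND f = False NAND False = True
c XOR f = True XOR False = True
(c XOR f) NAND c = True NAND True = False
c IFF d = True IFF True = True
((c XOR f) NAND c) NOR (c IFF d) = False NOR True = False
(a NAND f) XOR (((c XOR f) NAND c) NOR (c IFF d)) = True XOR False = True
(d NOR (c IFF d)) NOR ((a NAND f) XOR (((c XOR f) NAND c) NOR (c IFF d))) = False NOR True = False
NOT NOT ((c NOR f) NAND c) XOR ((d NOR (c IFF d)) NOR ((a NAND f) XOR (((c XOR f) NAND c) NOR (c IFF d)))) = True XOR False = True

True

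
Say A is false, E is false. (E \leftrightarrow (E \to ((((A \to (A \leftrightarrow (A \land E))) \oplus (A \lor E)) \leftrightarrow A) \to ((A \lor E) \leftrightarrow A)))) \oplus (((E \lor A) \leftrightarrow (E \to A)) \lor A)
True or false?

Substituting A=F, E=F:
A \land E = F \land F = F
A \leftrightarrow (A \land E) = F \leftrightarrow F = T
A \to (A \leftrightarrow (A \land E)) = F \to T = T
A \lor E = F \lor F = F
(A \to (A \leftrightarrow (A \land E))) \oplus (A \lor E) = T \oplus F = T
((A \to (A \leftrightarrow (A \land E))) \oplus (A \lor E)) \leftrightarrow A = T \leftrightarrow F = F
A \lor E = F \lor F = F
(A \lor E) \leftrightarrow A = F \leftrightarrow F = T
(((A \to (A \leftrightarrow (A \land E))) \oplus (A \lor E)) \leftrightarrow A) \to ((A \lor E) \leftrightarrow A) = F \to T = T
E \to ((((A \to (A \leftrightarrow (A \land E))) \oplus (A \lor E)) \leftrightarrow A) \to ((A \lor E) \leftrightarrow A)) = F \to T = T
E \leftrightarrow (E \to ((((A \to (A \leftrightarrow (A \land E))) \oplus (A \lor E)) \leftrightarrow A) \to ((A \lor E) \leftrightarrow A))) = F \leftrightarrow T = F
E \lor A = F \lor F = F
E \to A = F \to F = T
(E \lor A) \leftrightarrow (E \to A) = F \leftrightarrow T = F
((E \lor A) \leftrightarrow (E \to A)) \lor A = F \lor F = F
(E \leftrightarrow (E \to ((((A \to (A \leftrightarrow (A \land E))) \oplus (A \lor E)) \leftrightarrow A) \to ((A \lor E) \leftrightarrow A)))) \oplus (((E \lor A) \leftrightarrow (E \to A)) \lor A) = F \oplus F = F

F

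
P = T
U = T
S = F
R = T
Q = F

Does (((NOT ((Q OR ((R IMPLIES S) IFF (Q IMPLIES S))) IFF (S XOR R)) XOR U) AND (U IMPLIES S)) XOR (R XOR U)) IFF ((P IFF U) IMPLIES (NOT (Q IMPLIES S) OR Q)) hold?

T

Substituting P=T, U=T, S=F, R=T, Q=F:
R IMPLIES S = T IMPLIES F = F
Q IMPLIES S = F IMPLIES F = T
(R IMPLIES S) IFF (Q IMPLIES S) = F IFF T = F
Q OR ((R IMPLIES S) IFF (Q IMPLIES S)) = F OR F = F
S XOR R = F XOR T = T
(Q OR ((R IMPLIES S) IFF (Q IMPLIES S))) IFF (S XOR R) = F IFF T = F
NOT ((Q OR ((R IMPLIES S) IFF (Q IMPLIES S))) IFF (S XOR R)) = NOT F = T
NOT ((Q OR ((R IMPLIES S) IFF (Q IMPLIES S))) IFF (S XOR R)) XOR U = T XOR T = F
U IMPLIES S = T IMPLIES F = F
(NOT ((Q OR ((R IMPLIES S) IFF (Q IMPLIES S))) IFF (S XOR R)) XOR U) AND (U IMPLIES S) = F AND F = F
R XOR U = T XOR T = F
((NOT ((Q OR ((R IMPLIES S) IFF (Q IMPLIES S))) IFF (S XOR R)) XOR U) AND (U IMPLIES S)) XOR (R XOR U) = F XOR F = F
P IFF U = T IFF T = T
Q IMPLIES S = F IMPLIES F = T
NOT (Q IMPLIES S) = NOT T = F
NOT (Q IMPLIES S) OR Q = F OR F = F
(P IFF U) IMPLIES (NOT (Q IMPLIES S) OR Q) = T IMPLIES F = F
(((NOT ((Q OR ((R IMPLIES S) IFF (Q IMPLIES S))) IFF (S XOR R)) XOR U) AND (U IMPLIES S)) XOR (R XOR U)) IFF ((P IFF U) IMPLIES (NOT (Q IMPLIES S) OR Q)) = F IFF F = T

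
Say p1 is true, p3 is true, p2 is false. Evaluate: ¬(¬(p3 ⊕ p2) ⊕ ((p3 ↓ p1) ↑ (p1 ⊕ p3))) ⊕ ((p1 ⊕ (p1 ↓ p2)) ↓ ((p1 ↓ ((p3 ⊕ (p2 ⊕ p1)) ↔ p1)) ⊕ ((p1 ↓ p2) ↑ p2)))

F

p3 ⊕ p2 = T ⊕ F = T
¬(p3 ⊕ p2) = ¬T = F
p3 ↓ p1 = T ↓ T = F
p1 ⊕ p3 = T ⊕ T = F
(p3 ↓ p1) ↑ (p1 ⊕ p3) = F ↑ F = T
¬(p3 ⊕ p2) ⊕ ((p3 ↓ p1) ↑ (p1 ⊕ p3)) = F ⊕ T = T
¬(¬(p3 ⊕ p2) ⊕ ((p3 ↓ p1) ↑ (p1 ⊕ p3))) = ¬T = F
p1 ↓ p2 = T ↓ F = F
p1 ⊕ (p1 ↓ p2) = T ⊕ F = T
p2 ⊕ p1 = F ⊕ T = T
p3 ⊕ (p2 ⊕ p1) = T ⊕ T = F
(p3 ⊕ (p2 ⊕ p1)) ↔ p1 = F ↔ T = F
p1 ↓ ((p3 ⊕ (p2 ⊕ p1)) ↔ p1) = T ↓ F = F
p1 ↓ p2 = T ↓ F = F
(p1 ↓ p2) ↑ p2 = F ↑ F = T
(p1 ↓ ((p3 ⊕ (p2 ⊕ p1)) ↔ p1)) ⊕ ((p1 ↓ p2) ↑ p2) = F ⊕ T = T
(p1 ⊕ (p1 ↓ p2)) ↓ ((p1 ↓ ((p3 ⊕ (p2 ⊕ p1)) ↔ p1)) ⊕ ((p1 ↓ p2) ↑ p2)) = T ↓ T = F
¬(¬(p3 ⊕ p2) ⊕ ((p3 ↓ p1) ↑ (p1 ⊕ p3))) ⊕ ((p1 ⊕ (p1 ↓ p2)) ↓ ((p1 ↓ ((p3 ⊕ (p2 ⊕ p1)) ↔ p1)) ⊕ ((p1 ↓ p2) ↑ p2))) = F ⊕ F = F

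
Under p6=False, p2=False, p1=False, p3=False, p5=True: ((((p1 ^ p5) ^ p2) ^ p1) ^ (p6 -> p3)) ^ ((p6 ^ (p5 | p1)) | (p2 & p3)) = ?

p1 ^ p5 = False ^ True = True
(p1 ^ p5) ^ p2 = True ^ False = True
((p1 ^ p5) ^ p2) ^ p1 = True ^ False = True
p6 -> p3 = False -> False = True
(((p1 ^ p5) ^ p2) ^ p1) ^ (p6 -> p3) = True ^ True = False
p5 | p1 = True | False = True
p6 ^ (p5 | p1) = False ^ True = True
p2 & p3 = False & False = False
(p6 ^ (p5 | p1)) | (p2 & p3) = True | False = True
((((p1 ^ p5) ^ p2) ^ p1) ^ (p6 -> p3)) ^ ((p6 ^ (p5 | p1)) | (p2 & p3)) = False ^ True = True

True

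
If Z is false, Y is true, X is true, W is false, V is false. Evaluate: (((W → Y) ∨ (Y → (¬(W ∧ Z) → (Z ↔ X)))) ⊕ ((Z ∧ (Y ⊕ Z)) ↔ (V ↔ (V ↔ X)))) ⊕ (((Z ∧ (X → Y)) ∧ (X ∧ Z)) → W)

W → Y = False → True = True
W ∧ Z = False ∧ False = False
¬(W ∧ Z) = ¬False = True
Z ↔ X = False ↔ True = False
¬(W ∧ Z) → (Z ↔ X) = True → False = False
Y → (¬(W ∧ Z) → (Z ↔ X)) = True → False = False
(W → Y) ∨ (Y → (¬(W ∧ Z) → (Z ↔ X))) = True ∨ False = True
Y ⊕ Z = True ⊕ False = True
Z ∧ (Y ⊕ Z) = False ∧ True = False
V ↔ X = False ↔ True = False
V ↔ (V ↔ X) = False ↔ False = True
(Z ∧ (Y ⊕ Z)) ↔ (V ↔ (V ↔ X)) = False ↔ True = False
((W → Y) ∨ (Y → (¬(W ∧ Z) → (Z ↔ X)))) ⊕ ((Z ∧ (Y ⊕ Z)) ↔ (V ↔ (V ↔ X))) = True ⊕ False = True
X → Y = True → True = True
Z ∧ (X → Y) = False ∧ True = False
X ∧ Z = True ∧ False = False
(Z ∧ (X → Y)) ∧ (X ∧ Z) = False ∧ False = False
((Z ∧ (X → Y)) ∧ (X ∧ Z)) → W = False → False = True
(((W → Y) ∨ (Y → (¬(W ∧ Z) → (Z ↔ X)))) ⊕ ((Z ∧ (Y ⊕ Z)) ↔ (V ↔ (V ↔ X)))) ⊕ (((Z ∧ (X → Y)) ∧ (X ∧ Z)) → W) = True ⊕ True = False

False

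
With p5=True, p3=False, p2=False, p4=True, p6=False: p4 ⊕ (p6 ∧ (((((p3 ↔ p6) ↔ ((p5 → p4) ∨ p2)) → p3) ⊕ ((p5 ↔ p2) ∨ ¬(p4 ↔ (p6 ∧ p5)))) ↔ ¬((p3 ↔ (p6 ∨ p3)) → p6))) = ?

True

Substituting p5=True, p3=False, p2=False, p4=True, p6=False:
p3 ↔ p6 = False ↔ False = True
p5 → p4 = True → True = True
(p5 → p4) ∨ p2 = True ∨ False = True
(p3 ↔ p6) ↔ ((p5 → p4) ∨ p2) = True ↔ True = True
((p3 ↔ p6) ↔ ((p5 → p4) ∨ p2)) → p3 = True → False = False
p5 ↔ p2 = True ↔ False = False
p6 ∧ p5 = False ∧ True = False
p4 ↔ (p6 ∧ p5) = True ↔ False = False
¬(p4 ↔ (p6 ∧ p5)) = ¬False = True
(p5 ↔ p2) ∨ ¬(p4 ↔ (p6 ∧ p5)) = False ∨ True = True
(((p3 ↔ p6) ↔ ((p5 → p4) ∨ p2)) → p3) ⊕ ((p5 ↔ p2) ∨ ¬(p4 ↔ (p6 ∧ p5))) = False ⊕ True = True
p6 ∨ p3 = False ∨ False = False
p3 ↔ (p6 ∨ p3) = False ↔ False = True
(p3 ↔ (p6 ∨ p3)) → p6 = True → False = False
¬((p3 ↔ (p6 ∨ p3)) → p6) = ¬False = True
((((p3 ↔ p6) ↔ ((p5 → p4) ∨ p2)) → p3) ⊕ ((p5 ↔ p2) ∨ ¬(p4 ↔ (p6 ∧ p5)))) ↔ ¬((p3 ↔ (p6 ∨ p3)) → p6) = True ↔ True = True
p6 ∧ (((((p3 ↔ p6) ↔ ((p5 → p4) ∨ p2)) → p3) ⊕ ((p5 ↔ p2) ∨ ¬(p4 ↔ (p6 ∧ p5)))) ↔ ¬((p3 ↔ (p6 ∨ p3)) → p6)) = False ∧ True = False
p4 ⊕ (p6 ∧ (((((p3 ↔ p6) ↔ ((p5 → p4) ∨ p2)) → p3) ⊕ ((p5 ↔ p2) ∨ ¬(p4 ↔ (p6 ∧ p5)))) ↔ ¬((p3 ↔ (p6 ∨ p3)) → p6))) = True ⊕ False = True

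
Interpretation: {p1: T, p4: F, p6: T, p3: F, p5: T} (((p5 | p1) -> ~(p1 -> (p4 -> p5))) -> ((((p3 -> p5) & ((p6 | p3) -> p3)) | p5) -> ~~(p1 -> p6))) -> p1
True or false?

Substituting p1=T, p4=F, p6=T, p3=F, p5=T:
p5 | p1 = T | T = T
p4 -> p5 = F -> T = T
p1 -> (p4 -> p5) = T -> T = T
~(p1 -> (p4 -> p5)) = ~T = F
(p5 | p1) -> ~(p1 -> (p4 -> p5)) = T -> F = F
p3 -> p5 = F -> T = T
p6 | p3 = T | F = T
(p6 | p3) -> p3 = T -> F = F
(p3 -> p5) & ((p6 | p3) -> p3) = T & F = F
((p3 -> p5) & ((p6 | p3) -> p3)) | p5 = F | T = T
p1 -> p6 = T -> T = T
~(p1 -> p6) = ~T = F
~~(p1 -> p6) = ~F = T
(((p3 -> p5) & ((p6 | p3) -> p3)) | p5) -> ~~(p1 -> p6) = T -> T = T
((p5 | p1) -> ~(p1 -> (p4 -> p5))) -> ((((p3 -> p5) & ((p6 | p3) -> p3)) | p5) -> ~~(p1 -> p6)) = F -> T = T
(((p5 | p1) -> ~(p1 -> (p4 -> p5))) -> ((((p3 -> p5) & ((p6 | p3) -> p3)) | p5) -> ~~(p1 -> p6))) -> p1 = T -> T = T

T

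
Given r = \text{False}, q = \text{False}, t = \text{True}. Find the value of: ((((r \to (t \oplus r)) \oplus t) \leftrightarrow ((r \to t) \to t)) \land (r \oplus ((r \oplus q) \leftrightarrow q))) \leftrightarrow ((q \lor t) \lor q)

\text{False}

t \oplus r = \text{True} \oplus \text{False} = \text{True}
r \to (t \oplus r) = \text{False} \to \text{True} = \text{True}
(r \to (t \oplus r)) \oplus t = \text{True} \oplus \text{True} = \text{False}
r \to t = \text{False} \to \text{True} = \text{True}
(r \to t) \to t = \text{True} \to \text{True} = \text{True}
((r \to (t \oplus r)) \oplus t) \leftrightarrow ((r \to t) \to t) = \text{False} \leftrightarrow \text{True} = \text{False}
r \oplus q = \text{False} \oplus \text{False} = \text{False}
(r \oplus q) \leftrightarrow q = \text{False} \leftrightarrow \text{False} = \text{True}
r \oplus ((r \oplus q) \leftrightarrow q) = \text{False} \oplus \text{True} = \text{True}
(((r \to (t \oplus r)) \oplus t) \leftrightarrow ((r \to t) \to t)) \land (r \oplus ((r \oplus q) \leftrightarrow q)) = \text{False} \land \text{True} = \text{False}
q \lor t = \text{False} \lor \text{True} = \text{True}
(q \lor t) \lor q = \text{True} \lor \text{False} = \text{True}
((((r \to (t \oplus r)) \oplus t) \leftrightarrow ((r \to t) \to t)) \land (r \oplus ((r \oplus q) \leftrightarrow q))) \leftrightarrow ((q \lor t) \lor q) = \text{False} \leftrightarrow \text{True} = \text{False}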